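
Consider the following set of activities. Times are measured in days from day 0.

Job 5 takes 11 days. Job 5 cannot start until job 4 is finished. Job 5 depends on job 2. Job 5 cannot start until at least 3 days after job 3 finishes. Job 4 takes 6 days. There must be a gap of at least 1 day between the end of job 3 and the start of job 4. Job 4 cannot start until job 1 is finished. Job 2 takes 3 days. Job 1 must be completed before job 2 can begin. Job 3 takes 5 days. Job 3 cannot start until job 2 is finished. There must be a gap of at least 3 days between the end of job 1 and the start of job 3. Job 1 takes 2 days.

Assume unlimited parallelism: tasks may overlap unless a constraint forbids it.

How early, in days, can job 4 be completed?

17

Nothing blocks job 1, so it runs from day 0 to day 2.
Job 2 waits on job 1 (finishes day 2), so it starts at day 2 and finishes at 2 + 3 = day 5.
Job 3 cannot start until job 2 (finishes day 5); job 1 (finishes day 2, plus 3-day gap → day 5). The controlling bound is day 5, so job 3 finishes at 5 + 5 = day 10.
Job 4 has to wait for job 3 (finishes day 10, plus 1-day gap → day 11); job 1 (finishes day 2). The latest of these is day 11, so job 4 runs day 11 to 11 + 6 = day 17.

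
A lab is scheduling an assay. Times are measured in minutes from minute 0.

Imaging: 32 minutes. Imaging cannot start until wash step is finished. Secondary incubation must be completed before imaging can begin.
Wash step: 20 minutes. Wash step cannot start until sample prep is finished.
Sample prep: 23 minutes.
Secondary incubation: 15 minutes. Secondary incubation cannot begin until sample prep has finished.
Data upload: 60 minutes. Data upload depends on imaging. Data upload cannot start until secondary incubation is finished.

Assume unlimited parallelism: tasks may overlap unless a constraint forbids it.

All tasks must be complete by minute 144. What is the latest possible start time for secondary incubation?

37

Data upload has no dependents, so it just needs to finish by minute 144. Starting by 144 − 60 = minute 84 achieves that.
Imaging feeds into data upload (must start by minute 84); so imaging must finish by minute 84 and therefore start by minute 52.
Secondary incubation has several dependents: imaging (must start by minute 52); data upload (must start by minute 84). The earliest of those limits is minute 52, so secondary incubation must start by 52 − 15 = minute 37.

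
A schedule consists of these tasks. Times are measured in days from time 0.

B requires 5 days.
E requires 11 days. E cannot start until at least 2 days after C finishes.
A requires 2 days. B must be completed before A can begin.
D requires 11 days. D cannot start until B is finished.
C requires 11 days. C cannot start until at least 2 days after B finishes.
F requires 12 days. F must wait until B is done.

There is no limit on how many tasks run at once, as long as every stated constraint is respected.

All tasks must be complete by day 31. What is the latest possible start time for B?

A has no dependents, so it just needs to finish by day 31. Starting by 31 − 2 = day 29 achieves that.
E must finish by day 31; it takes 11 days, so it must start by 31 − 11 = day 20.
C must finish before E (must start by day 20, minus 2-day gap → day 18). With an 11-day duration, C must start by 18 − 11 = day 7.
D has no dependents, so it just needs to finish by day 31. Starting by 31 − 11 = day 20 achieves that.
Nothing follows F; the deadline of day 31 is its only limit. It must start by 31 − 12 = day 19.
For B: A (must start by day 29); C (must start by day 7, minus 2-day gap → day 5); D (must start by day 20); F (must start by day 19). The most restrictive is day 5; with a 5-day duration, B must start by day 0.

0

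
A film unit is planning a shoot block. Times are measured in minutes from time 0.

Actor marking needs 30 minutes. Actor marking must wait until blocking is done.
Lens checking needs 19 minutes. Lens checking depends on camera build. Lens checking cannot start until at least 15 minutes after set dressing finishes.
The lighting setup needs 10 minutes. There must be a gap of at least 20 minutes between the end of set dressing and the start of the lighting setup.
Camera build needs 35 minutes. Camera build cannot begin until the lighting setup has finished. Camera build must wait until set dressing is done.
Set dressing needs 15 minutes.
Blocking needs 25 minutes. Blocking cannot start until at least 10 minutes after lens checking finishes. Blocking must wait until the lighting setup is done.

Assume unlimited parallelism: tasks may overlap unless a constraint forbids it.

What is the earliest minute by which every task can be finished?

164

Nothing blocks set dressing, so it runs from minute 0 to minute 15.
The lighting setup waits on set dressing (finishes minute 15, plus 20-minute gap → minute 35), so it starts at minute 35 and finishes at 35 + 10 = minute 45.
Camera build cannot start until the lighting setup (finishes minute 45); set dressing (finishes minute 15). The controlling bound is minute 45, so camera build finishes at 45 + 35 = minute 80.
For lens checking: camera build (finishes minute 80); set dressing (finishes minute 15, plus 15-minute gap → minute 30). Taking the maximum gives a start of minute 80, and it finishes at 80 + 19 = minute 99.
Blocking cannot start until lens checking (finishes minute 99, plus 10-minute gap → minute 109); the lighting setup (finishes minute 45). The controlling bound is minute 109, so blocking finishes at 109 + 25 = minute 134.
Actor marking waits on blocking (finishes minute 134), so it starts at minute 134 and finishes at 134 + 30 = minute 164.
All tasks are finished once the last one completes. Finish times: Set dressing at 15, The lighting setup at 45, Camera build at 80, Lens checking at 99, Blocking at 134, Actor marking at 164. The latest is minute 164.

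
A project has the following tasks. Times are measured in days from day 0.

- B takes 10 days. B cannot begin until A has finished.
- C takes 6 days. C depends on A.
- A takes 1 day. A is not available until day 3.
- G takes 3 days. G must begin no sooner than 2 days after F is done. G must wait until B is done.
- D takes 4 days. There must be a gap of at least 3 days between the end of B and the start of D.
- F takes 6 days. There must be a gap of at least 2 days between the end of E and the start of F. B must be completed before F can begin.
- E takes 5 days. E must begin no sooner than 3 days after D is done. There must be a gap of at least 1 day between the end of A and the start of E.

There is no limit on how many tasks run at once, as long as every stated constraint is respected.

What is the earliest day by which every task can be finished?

42

A cannot begin until its own release at day 3. It runs from day 3 to 3 + 1 = day 4.
C cannot begin until A (finishes day 4). It runs from day 4 to 4 + 6 = day 10.
B waits on A (finishes day 4), so it starts at day 4 and finishes at 4 + 10 = day 14.
D cannot begin until B (finishes day 14, plus 3-day gap → day 17). It runs from day 17 to 17 + 4 = day 21.
E has to wait for D (finishes day 21, plus 3-day gap → day 24); A (finishes day 4, plus 1-day gap → day 5). The latest of these is day 24, so E runs day 24 to 24 + 5 = day 29.
For F: E (finishes day 29, plus 2-day gap → day 31); B (finishes day 14). Taking the maximum gives a start of day 31, and it finishes at 31 + 6 = day 37.
G cannot start until F (finishes day 37, plus 2-day gap → day 39); B (finishes day 14). The controlling bound is day 39, so G finishes at 39 + 3 = day 42.
All tasks are finished once the last one completes. Finish times: A at 4, B at 14, C at 10, D at 21, E at 29, F at 37, G at 42. The latest is day 42.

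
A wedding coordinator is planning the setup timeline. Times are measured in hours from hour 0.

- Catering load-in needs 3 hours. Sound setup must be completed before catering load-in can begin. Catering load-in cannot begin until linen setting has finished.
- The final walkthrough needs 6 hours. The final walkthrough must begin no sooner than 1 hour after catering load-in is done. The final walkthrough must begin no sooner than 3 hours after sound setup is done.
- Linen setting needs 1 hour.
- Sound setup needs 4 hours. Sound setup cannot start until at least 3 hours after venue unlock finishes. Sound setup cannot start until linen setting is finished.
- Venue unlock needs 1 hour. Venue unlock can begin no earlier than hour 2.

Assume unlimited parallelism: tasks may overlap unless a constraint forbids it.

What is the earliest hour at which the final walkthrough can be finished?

Nothing blocks linen setting, so it runs from hour 0 to hour 1.
Venue unlock cannot begin until its own release at hour 2. It runs from hour 2 to 2 + 1 = hour 3.
For sound setup: venue unlock (finishes hour 3, plus 3-hour gap → hour 6); linen setting (finishes hour 1). Taking the maximum gives a start of hour 6, and it finishes at 6 + 4 = hour 10.
Catering load-in needs all of sound setup (finishes hour 10); linen setting (finishes hour 1). That puts its earliest start at hour 10; it finishes at 10 + 3 = hour 13.
The final walkthrough has to wait for catering load-in (finishes hour 13, plus 1-hour gap → hour 14); sound setup (finishes hour 10, plus 3-hour gap → hour 13). The latest of these is hour 14, so the final walkthrough runs hour 14 to 14 + 6 = hour 20.

20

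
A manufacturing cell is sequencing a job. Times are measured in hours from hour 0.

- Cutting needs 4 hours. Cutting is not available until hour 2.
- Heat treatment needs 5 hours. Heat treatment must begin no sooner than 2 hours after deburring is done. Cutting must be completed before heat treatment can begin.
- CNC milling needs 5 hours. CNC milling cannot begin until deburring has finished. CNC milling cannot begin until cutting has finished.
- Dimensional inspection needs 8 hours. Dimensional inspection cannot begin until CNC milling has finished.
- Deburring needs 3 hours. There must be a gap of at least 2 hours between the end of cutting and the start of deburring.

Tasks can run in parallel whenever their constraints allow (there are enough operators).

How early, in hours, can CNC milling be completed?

16

Cutting waits on its own release at hour 2, so it starts at hour 2 and finishes at 2 + 4 = hour 6.
Deburring waits on cutting (finishes hour 6, plus 2-hour gap → hour 8), so it starts at hour 8 and finishes at 8 + 3 = hour 11.
CNC milling has to wait for deburring (finishes hour 11); cutting (finishes hour 6). The latest of these is hour 11, so CNC milling runs hour 11 to 11 + 5 = hour 16.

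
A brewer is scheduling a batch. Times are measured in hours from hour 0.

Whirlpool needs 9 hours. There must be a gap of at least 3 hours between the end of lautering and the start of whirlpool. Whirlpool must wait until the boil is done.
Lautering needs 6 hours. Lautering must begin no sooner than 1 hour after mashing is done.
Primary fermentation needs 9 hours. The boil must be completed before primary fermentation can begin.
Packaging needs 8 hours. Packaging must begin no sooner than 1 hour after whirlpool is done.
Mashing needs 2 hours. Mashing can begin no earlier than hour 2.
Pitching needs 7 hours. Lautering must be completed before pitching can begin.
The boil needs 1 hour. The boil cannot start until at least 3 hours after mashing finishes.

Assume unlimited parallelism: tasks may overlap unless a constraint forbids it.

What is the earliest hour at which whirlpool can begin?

14

Mashing waits on its own release at hour 2, so it starts at hour 2 and finishes at 2 + 2 = hour 4.
The boil waits on mashing (finishes hour 4, plus 3-hour gap → hour 7), so it starts at hour 7 and finishes at 7 + 1 = hour 8.
Lautering cannot begin until mashing (finishes hour 4, plus 1-hour gap → hour 5). It runs from hour 5 to 5 + 6 = hour 11.
Whirlpool waits on lautering (finishes hour 11, plus 3-hour gap → hour 14); the boil (finishes hour 8). The latest of these is hour 14, which is the earliest whirlpool can start.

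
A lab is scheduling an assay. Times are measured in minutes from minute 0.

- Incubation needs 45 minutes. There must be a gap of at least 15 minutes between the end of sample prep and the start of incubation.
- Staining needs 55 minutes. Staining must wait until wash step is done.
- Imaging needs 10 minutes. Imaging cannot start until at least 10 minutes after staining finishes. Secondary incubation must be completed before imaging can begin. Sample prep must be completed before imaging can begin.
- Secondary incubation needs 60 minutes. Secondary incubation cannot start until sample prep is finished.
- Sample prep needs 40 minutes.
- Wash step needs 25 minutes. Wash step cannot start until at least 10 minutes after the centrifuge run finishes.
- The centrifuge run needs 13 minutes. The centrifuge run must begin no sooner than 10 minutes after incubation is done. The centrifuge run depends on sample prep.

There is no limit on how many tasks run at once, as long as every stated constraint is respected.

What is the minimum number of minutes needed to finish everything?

Sample prep has no prerequisites, so it starts at minute 0 and finishes at minute 40.
Secondary incubation cannot begin until sample prep (finishes minute 40). It runs from minute 40 to 40 + 60 = minute 100.
Incubation cannot begin until sample prep (finishes minute 40, plus 15-minute gap → minute 55). It runs from minute 55 to 55 + 45 = minute 100.
For the centrifuge run: incubation (finishes minute 100, plus 10-minute gap → minute 110); sample prep (finishes minute 40). Taking the maximum gives a start of minute 110, and it finishes at 110 + 13 = minute 123.
After the centrifuge run (finishes minute 123, plus 10-minute gap → minute 133), wash step can start at minute 133 and finishes at minute 158.
Staining cannot begin until wash step (finishes minute 158). It runs from minute 158 to 158 + 55 = minute 213.
Imaging needs all of staining (finishes minute 213, plus 10-minute gap → minute 223); secondary incubation (finishes minute 100); sample prep (finishes minute 40). That puts its earliest start at minute 223; it finishes at 223 + 10 = minute 233.
All tasks are finished once the last one completes. Finish times: Sample prep at 40, Incubation at 100, The centrifuge run at 123, Wash step at 158, Staining at 213, Secondary incubation at 100, Imaging at 233. The latest is minute 233.

233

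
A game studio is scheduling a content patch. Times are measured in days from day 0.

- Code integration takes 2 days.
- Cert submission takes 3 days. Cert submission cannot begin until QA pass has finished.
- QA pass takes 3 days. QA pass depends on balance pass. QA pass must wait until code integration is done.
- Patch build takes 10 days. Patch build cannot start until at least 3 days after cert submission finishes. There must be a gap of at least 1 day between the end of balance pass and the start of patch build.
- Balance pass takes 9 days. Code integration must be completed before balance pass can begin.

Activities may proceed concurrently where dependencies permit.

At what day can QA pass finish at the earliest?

Nothing blocks code integration, so it runs from day 0 to day 2.
Balance pass cannot begin until code integration (finishes day 2). It runs from day 2 to 2 + 9 = day 11.
QA pass cannot start until balance pass (finishes day 11); code integration (finishes day 2). The controlling bound is day 11, so QA pass finishes at 11 + 3 = day 14.

14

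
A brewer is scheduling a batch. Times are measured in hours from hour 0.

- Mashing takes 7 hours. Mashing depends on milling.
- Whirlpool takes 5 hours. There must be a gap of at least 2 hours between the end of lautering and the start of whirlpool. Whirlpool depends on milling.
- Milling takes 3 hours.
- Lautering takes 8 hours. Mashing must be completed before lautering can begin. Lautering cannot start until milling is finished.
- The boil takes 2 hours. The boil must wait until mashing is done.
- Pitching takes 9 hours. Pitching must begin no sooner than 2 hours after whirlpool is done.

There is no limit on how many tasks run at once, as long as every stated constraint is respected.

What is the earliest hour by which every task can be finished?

36

Milling has no prerequisites, so it starts at hour 0 and finishes at hour 3.
Mashing cannot begin until milling (finishes hour 3). It runs from hour 3 to 3 + 7 = hour 10.
After mashing (finishes hour 10), the boil can start at hour 10 and finishes at hour 12.
Lautering needs all of mashing (finishes hour 10); milling (finishes hour 3). That puts its earliest start at hour 10; it finishes at 10 + 8 = hour 18.
For whirlpool: lautering (finishes hour 18, plus 2-hour gap → hour 20); milling (finishes hour 3). Taking the maximum gives a start of hour 20, and it finishes at 20 + 5 = hour 25.
After whirlpool (finishes hour 25, plus 2-hour gap → hour 27), pitching can start at hour 27 and finishes at hour 36.
All tasks are finished once the last one completes. Finish times: Milling at 3, Mashing at 10, Lautering at 18, The boil at 12, Whirlpool at 25, Pitching at 36. The latest is hour 36.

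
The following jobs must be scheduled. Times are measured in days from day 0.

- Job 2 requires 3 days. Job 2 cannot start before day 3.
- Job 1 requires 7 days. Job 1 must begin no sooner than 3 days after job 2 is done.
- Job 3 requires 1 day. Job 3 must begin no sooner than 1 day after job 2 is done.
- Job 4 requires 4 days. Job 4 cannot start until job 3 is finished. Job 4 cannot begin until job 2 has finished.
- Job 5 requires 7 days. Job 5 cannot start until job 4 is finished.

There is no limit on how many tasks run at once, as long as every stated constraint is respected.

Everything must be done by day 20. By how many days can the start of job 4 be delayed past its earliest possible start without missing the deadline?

Job 2 cannot begin until its own release at day 3. It runs from day 3 to 3 + 3 = day 6.
After job 2 (finishes day 6, plus 1-day gap → day 7), job 3 can start at day 7 and finishes at day 8.
Job 4 needs all of job 3 (finishes day 8); job 2 (finishes day 6). That puts its earliest start at day 8; it finishes at 8 + 4 = day 12.

Working backward from the deadline:
Nothing follows job 5; the deadline of day 20 is its only limit. It must start by 20 − 7 = day 13.
Job 4 has to be done before job 5 (must start by day 13). That means finishing by day 13, i.e. starting by 13 − 4 = day 9.
So job 4 can start as early as day 8 and as late as day 9, giving 9 − 8 = 1 day of slack.

1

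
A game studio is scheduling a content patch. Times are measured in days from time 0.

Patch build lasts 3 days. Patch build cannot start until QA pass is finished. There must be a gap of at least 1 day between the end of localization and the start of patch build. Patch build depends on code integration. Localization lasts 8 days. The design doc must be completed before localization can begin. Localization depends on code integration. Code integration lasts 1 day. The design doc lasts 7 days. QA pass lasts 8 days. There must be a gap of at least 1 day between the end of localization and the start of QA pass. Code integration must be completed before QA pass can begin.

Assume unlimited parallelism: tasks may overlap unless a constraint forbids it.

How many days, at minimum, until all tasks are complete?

27

Nothing blocks code integration, so it runs from day 0 to day 1.
The design doc can start immediately at day 0; it finishes at day 7.
Localization needs all of the design doc (finishes day 7); code integration (finishes day 1). That puts its earliest start at day 7; it finishes at 7 + 8 = day 15.
QA pass cannot start until localization (finishes day 15, plus 1-day gap → day 16); code integration (finishes day 1). The controlling bound is day 16, so QA pass finishes at 16 + 8 = day 24.
Patch build has to wait for QA pass (finishes day 24); localization (finishes day 15, plus 1-day gap → day 16); code integration (finishes day 1). The latest of these is day 24, so patch build runs day 24 to 24 + 3 = day 27.
All tasks are finished once the last one completes. Finish times: The design doc at 7, Code integration at 1, Localization at 15, QA pass at 24, Patch build at 27. The latest is day 27.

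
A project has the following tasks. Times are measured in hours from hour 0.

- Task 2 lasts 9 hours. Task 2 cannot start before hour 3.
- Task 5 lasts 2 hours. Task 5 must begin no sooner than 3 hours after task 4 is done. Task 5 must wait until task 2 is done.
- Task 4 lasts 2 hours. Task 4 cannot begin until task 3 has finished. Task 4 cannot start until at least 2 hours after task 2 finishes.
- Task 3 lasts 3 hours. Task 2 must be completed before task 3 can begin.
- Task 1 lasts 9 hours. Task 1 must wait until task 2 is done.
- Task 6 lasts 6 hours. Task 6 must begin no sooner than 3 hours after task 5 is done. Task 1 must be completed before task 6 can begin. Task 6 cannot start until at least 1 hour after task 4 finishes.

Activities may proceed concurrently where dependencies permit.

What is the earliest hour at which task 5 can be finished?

After its own release at hour 3, task 2 can start at hour 3 and finishes at hour 12.
Task 3 waits on task 2 (finishes hour 12), so it starts at hour 12 and finishes at 12 + 3 = hour 15.
Task 4 cannot start until task 3 (finishes hour 15); task 2 (finishes hour 12, plus 2-hour gap → hour 14). The controlling bound is hour 15, so task 4 finishes at 15 + 2 = hour 17.
Task 5 has to wait for task 4 (finishes hour 17, plus 3-hour gap → hour 20); task 2 (finishes hour 12). The latest of these is hour 20, so task 5 runs hour 20 to 20 + 2 = hour 22.

22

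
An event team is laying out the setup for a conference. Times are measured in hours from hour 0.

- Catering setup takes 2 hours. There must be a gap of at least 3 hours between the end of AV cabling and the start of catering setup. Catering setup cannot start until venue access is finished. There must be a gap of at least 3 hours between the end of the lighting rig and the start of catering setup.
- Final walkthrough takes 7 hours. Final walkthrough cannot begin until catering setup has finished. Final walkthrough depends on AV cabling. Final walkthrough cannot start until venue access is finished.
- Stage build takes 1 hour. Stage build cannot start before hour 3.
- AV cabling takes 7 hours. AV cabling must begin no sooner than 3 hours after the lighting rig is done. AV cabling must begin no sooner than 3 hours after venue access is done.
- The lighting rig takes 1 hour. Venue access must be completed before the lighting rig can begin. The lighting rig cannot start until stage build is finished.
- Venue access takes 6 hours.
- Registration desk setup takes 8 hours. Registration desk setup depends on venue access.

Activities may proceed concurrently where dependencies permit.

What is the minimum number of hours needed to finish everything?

29

After its own release at hour 3, stage build can start at hour 3 and finishes at hour 4.
Venue access can start immediately at hour 0; it finishes at hour 6.
After venue access (finishes hour 6), registration desk setup can start at hour 6 and finishes at hour 14.
For the lighting rig: venue access (finishes hour 6); stage build (finishes hour 4). Taking the maximum gives a start of hour 6, and it finishes at 6 + 1 = hour 7.
For AV cabling: the lighting rig (finishes hour 7, plus 3-hour gap → hour 10); venue access (finishes hour 6, plus 3-hour gap → hour 9). Taking the maximum gives a start of hour 10, and it finishes at 10 + 7 = hour 17.
Catering setup has to wait for AV cabling (finishes hour 17, plus 3-hour gap → hour 20); venue access (finishes hour 6); the lighting rig (finishes hour 7, plus 3-hour gap → hour 10). The latest of these is hour 20, so catering setup runs hour 20 to 20 + 2 = hour 22.
Final walkthrough needs all of catering setup (finishes hour 22); AV cabling (finishes hour 17); venue access (finishes hour 6). That puts its earliest start at hour 22; it finishes at 22 + 7 = hour 29.
All tasks are finished once the last one completes. Finish times: Venue access at 6, Stage build at 4, The lighting rig at 7, AV cabling at 17, Registration desk setup at 14, Catering setup at 22, Final walkthrough at 29. The latest is hour 29.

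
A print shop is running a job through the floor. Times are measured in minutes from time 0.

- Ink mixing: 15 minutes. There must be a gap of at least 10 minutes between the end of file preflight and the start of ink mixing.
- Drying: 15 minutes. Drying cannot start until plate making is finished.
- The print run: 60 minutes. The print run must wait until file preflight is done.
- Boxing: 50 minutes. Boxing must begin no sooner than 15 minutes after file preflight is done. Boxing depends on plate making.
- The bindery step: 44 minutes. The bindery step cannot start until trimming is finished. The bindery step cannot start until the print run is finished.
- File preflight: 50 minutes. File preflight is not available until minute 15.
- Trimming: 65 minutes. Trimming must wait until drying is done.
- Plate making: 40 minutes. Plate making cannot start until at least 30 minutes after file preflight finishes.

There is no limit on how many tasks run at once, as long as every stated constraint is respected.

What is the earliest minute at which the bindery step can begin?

File preflight cannot begin until its own release at minute 15. It runs from minute 15 to 15 + 50 = minute 65.
After file preflight (finishes minute 65), the print run can start at minute 65 and finishes at minute 125.
After file preflight (finishes minute 65, plus 30-minute gap → minute 95), plate making can start at minute 95 and finishes at minute 135.
Drying waits on plate making (finishes minute 135), so it starts at minute 135 and finishes at 135 + 15 = minute 150.
Trimming waits on drying (finishes minute 150), so it starts at minute 150 and finishes at 150 + 65 = minute 215.
The bindery step waits on trimming (finishes minute 215); the print run (finishes minute 125). The latest of these is minute 215, which is the earliest the bindery step can start.

215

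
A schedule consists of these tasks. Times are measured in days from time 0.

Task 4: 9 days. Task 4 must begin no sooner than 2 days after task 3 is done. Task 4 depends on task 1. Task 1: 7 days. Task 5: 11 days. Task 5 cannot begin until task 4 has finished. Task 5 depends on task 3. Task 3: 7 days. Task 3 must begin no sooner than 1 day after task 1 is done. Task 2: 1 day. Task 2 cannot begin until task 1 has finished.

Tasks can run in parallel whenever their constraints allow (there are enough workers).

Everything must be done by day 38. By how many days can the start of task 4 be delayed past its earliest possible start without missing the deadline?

Task 1 can start immediately at day 0; it finishes at day 7.
Task 3 waits on task 1 (finishes day 7, plus 1-day gap → day 8), so it starts at day 8 and finishes at 8 + 7 = day 15.
For task 4: task 3 (finishes day 15, plus 2-day gap → day 17); task 1 (finishes day 7). Taking the maximum gives a start of day 17, and it finishes at 17 + 9 = day 26.

Working backward from the deadline:
To finish by day 38, task 5 (duration 11) must start no later than day 27.
Task 4 has to be done before task 5 (must start by day 27). That means finishing by day 27, i.e. starting by 27 − 9 = day 18.
So task 4 can start as early as day 17 and as late as day 18, giving 18 − 17 = 1 day of slack.

1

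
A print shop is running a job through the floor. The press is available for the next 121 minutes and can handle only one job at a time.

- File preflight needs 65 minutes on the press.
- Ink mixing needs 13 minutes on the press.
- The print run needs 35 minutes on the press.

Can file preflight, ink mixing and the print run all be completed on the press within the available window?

Yes

Running back to back, the jobs need 65 + 13 + 35 = 113 minutes on the press.
Since 113 ≤ 121, they fit within the window.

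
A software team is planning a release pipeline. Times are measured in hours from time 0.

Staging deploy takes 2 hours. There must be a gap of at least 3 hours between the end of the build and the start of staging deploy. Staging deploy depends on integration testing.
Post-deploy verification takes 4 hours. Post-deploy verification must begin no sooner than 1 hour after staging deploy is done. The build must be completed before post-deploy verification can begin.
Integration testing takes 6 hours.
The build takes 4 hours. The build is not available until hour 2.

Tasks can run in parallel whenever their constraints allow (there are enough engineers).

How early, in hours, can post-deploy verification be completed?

Integration testing has no prerequisites, so it starts at hour 0 and finishes at hour 6.
After its own release at hour 2, the build can start at hour 2 and finishes at hour 6.
Staging deploy needs all of the build (finishes hour 6, plus 3-hour gap → hour 9); integration testing (finishes hour 6). That puts its earliest start at hour 9; it finishes at 9 + 2 = hour 11.
Post-deploy verification needs all of staging deploy (finishes hour 11, plus 1-hour gap → hour 12); the build (finishes hour 6). That puts its earliest start at hour 12; it finishes at 12 + 4 = hour 16.

16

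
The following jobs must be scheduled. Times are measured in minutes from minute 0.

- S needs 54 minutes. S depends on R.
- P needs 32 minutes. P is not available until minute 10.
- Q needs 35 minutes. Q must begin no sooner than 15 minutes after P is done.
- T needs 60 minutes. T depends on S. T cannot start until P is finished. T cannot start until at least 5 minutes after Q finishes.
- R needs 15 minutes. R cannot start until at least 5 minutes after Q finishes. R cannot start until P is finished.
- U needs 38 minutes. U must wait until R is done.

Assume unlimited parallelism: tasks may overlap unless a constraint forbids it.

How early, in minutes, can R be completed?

P waits on its own release at minute 10, so it starts at minute 10 and finishes at 10 + 32 = minute 42.
Q waits on P (finishes minute 42, plus 15-minute gap → minute 57), so it starts at minute 57 and finishes at 57 + 35 = minute 92.
R needs all of Q (finishes minute 92, plus 5-minute gap → minute 97); P (finishes minute 42). That puts its earliest start at minute 97; it finishes at 97 + 15 = minute 112.

112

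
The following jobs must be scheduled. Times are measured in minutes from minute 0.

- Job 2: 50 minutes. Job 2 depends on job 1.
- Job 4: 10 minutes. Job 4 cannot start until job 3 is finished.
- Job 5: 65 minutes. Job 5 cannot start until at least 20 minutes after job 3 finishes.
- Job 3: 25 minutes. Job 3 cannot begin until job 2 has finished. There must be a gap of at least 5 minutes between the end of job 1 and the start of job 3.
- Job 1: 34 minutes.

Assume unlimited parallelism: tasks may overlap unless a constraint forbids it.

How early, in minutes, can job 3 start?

Job 1 can start immediately at minute 0; it finishes at minute 34.
Job 2 cannot begin until job 1 (finishes minute 34). It runs from minute 34 to 34 + 50 = minute 84.
Job 3 waits on job 2 (finishes minute 84); job 1 (finishes minute 34, plus 5-minute gap → minute 39). The latest of these is minute 84, which is the earliest job 3 can start.

84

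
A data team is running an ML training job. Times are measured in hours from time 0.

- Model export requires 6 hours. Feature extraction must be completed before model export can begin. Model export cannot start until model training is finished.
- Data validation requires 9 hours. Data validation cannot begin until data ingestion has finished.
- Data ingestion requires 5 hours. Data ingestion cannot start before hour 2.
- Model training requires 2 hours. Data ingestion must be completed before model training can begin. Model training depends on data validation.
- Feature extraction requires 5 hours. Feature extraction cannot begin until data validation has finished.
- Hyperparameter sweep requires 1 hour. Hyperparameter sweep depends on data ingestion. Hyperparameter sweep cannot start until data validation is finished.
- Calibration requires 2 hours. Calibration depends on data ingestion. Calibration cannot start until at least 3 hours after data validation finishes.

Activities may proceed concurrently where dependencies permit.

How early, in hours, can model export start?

Data ingestion cannot begin until its own release at hour 2. It runs from hour 2 to 2 + 5 = hour 7.
Data validation cannot begin until data ingestion (finishes hour 7). It runs from hour 7 to 7 + 9 = hour 16.
Model training has to wait for data ingestion (finishes hour 7); data validation (finishes hour 16). The latest of these is hour 16, so model training runs hour 16 to 16 + 2 = hour 18.
Feature extraction waits on data validation (finishes hour 16), so it starts at hour 16 and finishes at 16 + 5 = hour 21.
Model export waits on feature extraction (finishes hour 21); model training (finishes hour 18). The latest of these is hour 21, which is the earliest model export can start.

21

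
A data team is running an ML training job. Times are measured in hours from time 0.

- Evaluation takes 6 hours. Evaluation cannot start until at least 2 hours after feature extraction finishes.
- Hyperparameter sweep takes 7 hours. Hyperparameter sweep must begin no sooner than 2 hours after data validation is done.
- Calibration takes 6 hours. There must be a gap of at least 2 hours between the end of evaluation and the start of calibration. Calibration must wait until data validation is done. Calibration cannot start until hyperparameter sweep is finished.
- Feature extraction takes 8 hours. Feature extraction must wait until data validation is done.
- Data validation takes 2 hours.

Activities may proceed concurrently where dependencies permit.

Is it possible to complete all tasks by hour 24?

Data validation can start immediately at hour 0; it finishes at hour 2.
Hyperparameter sweep cannot begin until data validation (finishes hour 2, plus 2-hour gap → hour 4). It runs from hour 4 to 4 + 7 = hour 11.
After data validation (finishes hour 2), feature extraction can start at hour 2 and finishes at hour 10.
Evaluation waits on feature extraction (finishes hour 10, plus 2-hour gap → hour 12), so it starts at hour 12 and finishes at 12 + 6 = hour 18.
For calibration: evaluation (finishes hour 18, plus 2-hour gap → hour 20); data validation (finishes hour 2); hyperparameter sweep (finishes hour 11). Taking the maximum gives a start of hour 20, and it finishes at 20 + 6 = hour 26.
The earliest everything can be done is hour 26, which is after the deadline of 24, so it is not possible.

No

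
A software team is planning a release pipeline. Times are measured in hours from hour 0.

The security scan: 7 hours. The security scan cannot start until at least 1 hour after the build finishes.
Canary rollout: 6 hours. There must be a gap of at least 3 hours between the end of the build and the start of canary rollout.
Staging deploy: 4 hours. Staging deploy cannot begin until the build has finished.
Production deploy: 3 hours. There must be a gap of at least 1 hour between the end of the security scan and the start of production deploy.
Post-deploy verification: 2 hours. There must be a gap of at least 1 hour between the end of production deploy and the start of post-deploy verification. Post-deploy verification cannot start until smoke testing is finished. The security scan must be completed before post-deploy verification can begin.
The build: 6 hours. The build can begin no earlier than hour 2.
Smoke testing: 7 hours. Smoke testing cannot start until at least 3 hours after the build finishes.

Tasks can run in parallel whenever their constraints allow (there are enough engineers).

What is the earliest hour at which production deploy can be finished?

20

The build waits on its own release at hour 2, so it starts at hour 2 and finishes at 2 + 6 = hour 8.
After the build (finishes hour 8, plus 1-hour gap → hour 9), the security scan can start at hour 9 and finishes at hour 16.
Production deploy cannot begin until the security scan (finishes hour 16, plus 1-hour gap → hour 17). It runs from hour 17 to 17 + 3 = hour 20.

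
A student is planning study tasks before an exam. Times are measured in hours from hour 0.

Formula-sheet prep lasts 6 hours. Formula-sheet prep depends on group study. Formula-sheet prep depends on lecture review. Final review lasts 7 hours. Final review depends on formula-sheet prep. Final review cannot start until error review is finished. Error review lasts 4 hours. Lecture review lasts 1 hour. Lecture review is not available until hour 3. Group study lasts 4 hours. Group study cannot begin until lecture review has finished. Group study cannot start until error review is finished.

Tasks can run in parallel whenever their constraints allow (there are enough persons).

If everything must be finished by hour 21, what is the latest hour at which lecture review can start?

3

Nothing follows final review; the deadline of hour 21 is its only limit. It must start by 21 − 7 = hour 14.
Formula-sheet prep feeds into final review (must start by hour 14); so formula-sheet prep must finish by hour 14 and therefore start by hour 8.
Group study must finish before formula-sheet prep (must start by hour 8). With a 4-hour duration, group study must start by 8 − 4 = hour 4.
Lecture review has several dependents: group study (must start by hour 4); formula-sheet prep (must start by hour 8). The earliest of those limits is hour 4, so lecture review must start by 4 − 1 = hour 3.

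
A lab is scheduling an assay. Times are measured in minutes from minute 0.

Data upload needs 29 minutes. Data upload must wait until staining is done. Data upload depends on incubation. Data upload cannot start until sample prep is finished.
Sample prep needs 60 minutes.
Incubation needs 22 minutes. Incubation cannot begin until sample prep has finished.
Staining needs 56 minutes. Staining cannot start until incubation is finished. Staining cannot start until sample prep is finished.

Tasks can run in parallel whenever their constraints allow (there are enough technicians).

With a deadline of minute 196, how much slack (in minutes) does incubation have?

29

Nothing blocks sample prep, so it runs from minute 0 to minute 60.
Incubation cannot begin until sample prep (finishes minute 60). It runs from minute 60 to 60 + 22 = minute 82.

Working backward from the deadline:
Data upload must finish by minute 196; it takes 29 minutes, so it must start by 196 − 29 = minute 167.
Since data upload (must start by minute 167) depends on it, staining must finish by minute 167. Backing off its 56-minute duration gives a latest start of minute 111.
For incubation: staining (must start by minute 111); data upload (must start by minute 167). The most restrictive is minute 111; with a 22-minute duration, incubation must start by minute 89.
So incubation can start as early as minute 60 and as late as minute 89, giving 89 − 60 = 29 minutes of slack.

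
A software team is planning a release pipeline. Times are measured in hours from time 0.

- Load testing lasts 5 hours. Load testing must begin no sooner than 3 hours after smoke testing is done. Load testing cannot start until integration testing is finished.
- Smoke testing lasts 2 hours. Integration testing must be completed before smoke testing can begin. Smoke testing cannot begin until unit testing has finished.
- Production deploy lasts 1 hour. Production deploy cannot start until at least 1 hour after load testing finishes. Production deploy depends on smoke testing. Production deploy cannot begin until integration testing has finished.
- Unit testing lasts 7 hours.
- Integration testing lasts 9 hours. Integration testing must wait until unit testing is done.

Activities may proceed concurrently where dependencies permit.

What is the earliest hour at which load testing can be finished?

26

Unit testing has no prerequisites, so it starts at hour 0 and finishes at hour 7.
Integration testing waits on unit testing (finishes hour 7), so it starts at hour 7 and finishes at 7 + 9 = hour 16.
Smoke testing needs all of integration testing (finishes hour 16); unit testing (finishes hour 7). That puts its earliest start at hour 16; it finishes at 16 + 2 = hour 18.
Load testing has to wait for smoke testing (finishes hour 18, plus 3-hour gap → hour 21); integration testing (finishes hour 16). The latest of these is hour 21, so load testing runs hour 21 to 21 + 5 = hour 26.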